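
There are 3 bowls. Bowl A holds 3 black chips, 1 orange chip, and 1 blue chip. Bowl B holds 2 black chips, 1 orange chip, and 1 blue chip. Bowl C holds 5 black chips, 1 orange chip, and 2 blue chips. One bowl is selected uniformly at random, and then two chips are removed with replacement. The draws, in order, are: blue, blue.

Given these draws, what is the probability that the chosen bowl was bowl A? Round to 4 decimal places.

For each hypothesis, P(data | H) works out to: P(data | bowl A) = (1/5)(1/5) = 1/25; P(data | bowl B) = (1/4)(1/4) = 1/16; P(data | bowl C) = (2/8)(2/8) = 1/16.
Weighting by the prior gives 1/3 · 1/25 = 1/75, 1/3 · 1/16 = 1/48, 1/3 · 1/16 = 1/48; with total 11/200.
By Bayes' rule, P(bowl A | data) = (1/75) / (11/200) = 8/33.

0.2424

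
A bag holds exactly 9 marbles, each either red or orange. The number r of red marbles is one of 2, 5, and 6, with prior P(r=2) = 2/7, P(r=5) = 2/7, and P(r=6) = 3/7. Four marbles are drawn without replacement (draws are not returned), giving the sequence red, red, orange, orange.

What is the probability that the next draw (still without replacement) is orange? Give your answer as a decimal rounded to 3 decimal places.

0.394

Under each hypothesis, the probability of the observed sequence is: P(data | r = 2) = (2/9)(1/8)(7/7)(6/6) = 1/36; P(data | r = 5) = (5/9)(4/8)(4/7)(3/6) = 5/63; P(data | r = 6) = (6/9)(5/8)(3/7)(2/6) = 5/84.
Weighting by the prior gives 2/7 · 1/36 = 1/126, 2/7 · 5/63 = 10/441, 3/7 · 5/84 = 5/196; these sum to 11/196.
The posterior is then P(r = 2 | data) = 14/99, P(r = 5 | data) = 40/99, P(r = 6 | data) = 5/11.
Averaging over the posterior, P(orange next | data) = (1)(14/99) + (2/5)(40/99) + (1/5)(5/11) = 13/33.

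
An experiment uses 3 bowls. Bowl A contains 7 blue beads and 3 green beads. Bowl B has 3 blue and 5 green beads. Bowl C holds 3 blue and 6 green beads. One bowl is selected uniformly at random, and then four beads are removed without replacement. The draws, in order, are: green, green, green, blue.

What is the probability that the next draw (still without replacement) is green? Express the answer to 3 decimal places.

Compute the likelihood of the observed sequence for each case: P(data | bowl A) = (3/10)(2/9)(1/8)(7/7) = 0.0083333; P(data | bowl B) = (5/8)(4/7)(3/6)(3/5) = 0.10714; P(data | bowl C) = (6/9)(5/8)(4/7)(3/6) = 0.11905.
Weighting by the prior gives 1/3 · 0.0083333 = 0.0027778, 1/3 · 0.10714 = 0.035714, 1/3 · 0.11905 = 0.039683; with total 0.078175.
Dividing through by the total gives posterior P(bowl A | data) = 0.035533, P(bowl B | data) = 0.45685, P(bowl C | data) = 0.50761.
Averaging over the posterior, P(green next | data) = (0)(0.035533) + (1/2)(0.45685) + (3/5)(0.50761) = 0.53299.

0.533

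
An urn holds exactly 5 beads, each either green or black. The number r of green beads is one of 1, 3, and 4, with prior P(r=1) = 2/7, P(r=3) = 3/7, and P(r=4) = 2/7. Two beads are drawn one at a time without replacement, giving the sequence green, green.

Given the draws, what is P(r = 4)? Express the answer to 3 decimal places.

The likelihood of the observed sequence under each hypothesis: P(data | r = 1) = (1/5)(0/4) = 0; P(data | r = 3) = (3/5)(2/4) = 3/10; P(data | r = 4) = (4/5)(3/4) = 3/5.
Weighting by the prior gives 2/7 · 0 = 0, 3/7 · 3/10 = 9/70, 2/7 · 3/5 = 6/35; with total 3/10.
So P(r = 4 | data) = (6/35) / (3/10) = 4/7.

0.571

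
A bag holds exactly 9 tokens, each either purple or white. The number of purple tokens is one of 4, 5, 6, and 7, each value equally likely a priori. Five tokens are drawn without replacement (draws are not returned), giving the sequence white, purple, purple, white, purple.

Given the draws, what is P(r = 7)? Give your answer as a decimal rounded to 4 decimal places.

The likelihood of the observed sequence under each hypothesis: P(data | r = 4) = (5/9)(4/8)(3/7)(4/6)(2/5) = 2/63; P(data | r = 5) = (4/9)(5/8)(4/7)(3/6)(3/5) = 1/21; P(data | r = 6) = (3/9)(6/8)(5/7)(2/6)(4/5) = 1/21; P(data | r = 7) = (2/9)(7/8)(6/7)(1/6)(5/5) = 1/36.
Weighting by the prior gives 1/4 · 2/63 = 1/126, 1/4 · 1/21 = 1/84, 1/4 · 1/21 = 1/84, 1/4 · 1/36 = 1/144; with total 13/336.
So P(r = 7 | data) = (1/144) / (13/336) = 7/39.

0.1795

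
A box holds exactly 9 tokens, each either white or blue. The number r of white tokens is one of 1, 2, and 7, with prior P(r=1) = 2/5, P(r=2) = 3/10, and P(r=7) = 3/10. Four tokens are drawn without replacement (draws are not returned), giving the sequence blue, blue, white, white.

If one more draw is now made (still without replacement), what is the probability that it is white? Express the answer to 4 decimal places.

0.5000

For each hypothesis, P(data | H) works out to: P(data | r = 1) = (8/9)(7/8)(1/7)(0/6) = 0; P(data | r = 2) = (7/9)(6/8)(2/7)(1/6) = 1/36; P(data | r = 7) = (2/9)(1/8)(7/7)(6/6) = 1/36.
Weighting by the prior gives 2/5 · 0 = 0, 3/10 · 1/36 = 1/120, 3/10 · 1/36 = 1/120; with total 1/60.
The posterior is then P(r = 1 | data) = 0, P(r = 2 | data) = 1/2, P(r = 7 | data) = 1/2.
So P(white next | data) = Σ P(white next | H) P(H | data) = (0)(1/2) + (1)(1/2) = 1/2.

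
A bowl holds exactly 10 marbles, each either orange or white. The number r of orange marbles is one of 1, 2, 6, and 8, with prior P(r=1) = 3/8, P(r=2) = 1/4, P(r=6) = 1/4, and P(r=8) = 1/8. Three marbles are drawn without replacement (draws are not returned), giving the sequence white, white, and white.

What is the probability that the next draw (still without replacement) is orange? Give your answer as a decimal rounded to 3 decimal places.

0.201

For each hypothesis, P(data | H) works out to: P(data | r = 1) = (9/10)(8/9)(7/8) = 7/10; P(data | r = 2) = (8/10)(7/9)(6/8) = 7/15; P(data | r = 6) = (4/10)(3/9)(2/8) = 1/30; P(data | r = 8) = (2/10)(1/9)(0/8) = 0.
The prior-weighted likelihoods are 3/8 · 7/10 = 21/80, 1/4 · 7/15 = 7/60, 1/4 · 1/30 = 1/120, 1/8 · 0 = 0; with total 31/80.
The posterior is then P(r = 1 | data) = 21/31, P(r = 2 | data) = 28/93, P(r = 6 | data) = 2/93, P(r = 8 | data) = 0.
The predictive probability is P(orange next | data) = (1/7)(21/31) + (2/7)(28/93) + (6/7)(2/93) = 131/651.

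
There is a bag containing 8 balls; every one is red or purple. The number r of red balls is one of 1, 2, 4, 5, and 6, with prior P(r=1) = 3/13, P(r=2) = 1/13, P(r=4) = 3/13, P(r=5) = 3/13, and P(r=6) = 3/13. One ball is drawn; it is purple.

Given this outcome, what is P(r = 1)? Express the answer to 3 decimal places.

0.389

Under each hypothesis, the probability of this draw is: P(data | r = 1) = (7/8) = 7/8; P(data | r = 2) = (6/8) = 3/4; P(data | r = 4) = (4/8) = 1/2; P(data | r = 5) = (3/8) = 3/8; P(data | r = 6) = (2/8) = 1/4.
Multiplying each by its prior: 3/13 · 7/8 = 21/104, 1/13 · 3/4 = 3/52, 3/13 · 1/2 = 3/26, 3/13 · 3/8 = 9/104, 3/13 · 1/4 = 3/52; summing to 27/52.
Hence P(r = 1 | data) = (21/104) / (27/52) = 7/18.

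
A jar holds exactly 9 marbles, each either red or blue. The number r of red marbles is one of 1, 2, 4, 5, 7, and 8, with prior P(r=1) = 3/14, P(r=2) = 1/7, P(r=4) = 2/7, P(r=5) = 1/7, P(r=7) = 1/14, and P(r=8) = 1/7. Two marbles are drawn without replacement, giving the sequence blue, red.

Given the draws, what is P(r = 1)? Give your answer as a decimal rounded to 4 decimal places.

Under each hypothesis, the probability of the observed sequence is: P(data | r = 1) = (8/9)(1/8) = 1/9; P(data | r = 2) = (7/9)(2/8) = 7/36; P(data | r = 4) = (5/9)(4/8) = 5/18; P(data | r = 5) = (4/9)(5/8) = 5/18; P(data | r = 7) = (2/9)(7/8) = 7/36; P(data | r = 8) = (1/9)(8/8) = 1/9.
Multiplying each by its prior: 3/14 · 1/9 = 1/42, 1/7 · 7/36 = 1/36, 2/7 · 5/18 = 5/63, 1/7 · 5/18 = 5/126, 1/14 · 7/36 = 1/72, 1/7 · 1/9 = 1/63; these sum to 101/504.
So P(r = 1 | data) = (1/42) / (101/504) = 12/101.

0.1188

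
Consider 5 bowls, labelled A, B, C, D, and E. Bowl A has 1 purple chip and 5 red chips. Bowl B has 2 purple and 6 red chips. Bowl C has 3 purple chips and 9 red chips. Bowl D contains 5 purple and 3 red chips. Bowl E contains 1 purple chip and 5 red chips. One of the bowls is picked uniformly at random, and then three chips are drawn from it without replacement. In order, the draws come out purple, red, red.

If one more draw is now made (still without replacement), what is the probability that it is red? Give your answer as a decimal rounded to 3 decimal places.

0.812

For each hypothesis, P(data | H) works out to: P(data | bowl A) = (1/6)(5/5)(4/4) = 0.16667; P(data | bowl B) = (2/8)(6/7)(5/6) = 0.17857; P(data | bowl C) = (3/12)(9/11)(8/10) = 0.16364; P(data | bowl D) = (5/8)(3/7)(2/6) = 0.089286; P(data | bowl E) = (1/6)(5/5)(4/4) = 0.16667.
Weighting by the prior gives 1/5 · 0.16667 = 0.033333, 1/5 · 0.17857 = 0.035714, 1/5 · 0.16364 = 0.032727, 1/5 · 0.089286 = 0.017857, 1/5 · 0.16667 = 0.033333; summing to 0.15297.
Dividing through by the total gives posterior P(bowl A | data) = 0.21791, P(bowl B | data) = 0.23348, P(bowl C | data) = 0.21395, P(bowl D | data) = 0.11674, P(bowl E | data) = 0.21791.
So P(red next | data) = Σ P(red next | H) P(H | data) = (1)(0.21791) + (4/5)(0.23348) + (7/9)(0.21395) + (1/5)(0.11674) + (1)(0.21791) = 0.81237.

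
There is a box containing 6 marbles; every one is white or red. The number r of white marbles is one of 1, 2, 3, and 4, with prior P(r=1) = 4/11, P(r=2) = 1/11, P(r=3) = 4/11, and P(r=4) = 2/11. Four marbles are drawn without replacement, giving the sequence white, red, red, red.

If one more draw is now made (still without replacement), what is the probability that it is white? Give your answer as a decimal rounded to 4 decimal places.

0.2667

Compute the likelihood of the observed sequence for each case: P(data | r = 1) = (1/6)(5/5)(4/4)(3/3) = 1/6; P(data | r = 2) = (2/6)(4/5)(3/4)(2/3) = 2/15; P(data | r = 3) = (3/6)(3/5)(2/4)(1/3) = 1/20; P(data | r = 4) = (4/6)(2/5)(1/4)(0/3) = 0.
The prior-weighted likelihoods are 4/11 · 1/6 = 2/33, 1/11 · 2/15 = 2/165, 4/11 · 1/20 = 1/55, 2/11 · 0 = 0; these sum to 1/11.
Dividing through by the total gives posterior P(r = 1 | data) = 2/3, P(r = 2 | data) = 2/15, P(r = 3 | data) = 1/5, P(r = 4 | data) = 0.
The predictive probability is P(white next | data) = (0)(2/3) + (1/2)(2/15) + (1)(1/5) = 4/15.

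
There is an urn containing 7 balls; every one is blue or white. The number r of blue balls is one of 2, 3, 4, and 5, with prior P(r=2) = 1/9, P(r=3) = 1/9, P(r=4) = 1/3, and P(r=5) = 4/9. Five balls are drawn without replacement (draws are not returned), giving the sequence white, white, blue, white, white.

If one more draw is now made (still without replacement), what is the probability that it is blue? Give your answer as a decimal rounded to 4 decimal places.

0.6154

For each hypothesis, P(data | H) works out to: P(data | r = 2) = (5/7)(4/6)(2/5)(3/4)(2/3) = 2/21; P(data | r = 3) = (4/7)(3/6)(3/5)(2/4)(1/3) = 1/35; P(data | r = 4) = (3/7)(2/6)(4/5)(1/4)(0/3) = 0; P(data | r = 5) = (2/7)(1/6)(5/5)(0/4) = 0.
Multiplying each by its prior: 1/9 · 2/21 = 2/189, 1/9 · 1/35 = 1/315, 1/3 · 0 = 0, 4/9 · 0 = 0; with total 13/945.
The posterior is then P(r = 2 | data) = 10/13, P(r = 3 | data) = 3/13, P(r = 4 | data) = 0, P(r = 5 | data) = 0.
Averaging over the posterior, P(blue next | data) = (1/2)(10/13) + (1)(3/13) = 8/13.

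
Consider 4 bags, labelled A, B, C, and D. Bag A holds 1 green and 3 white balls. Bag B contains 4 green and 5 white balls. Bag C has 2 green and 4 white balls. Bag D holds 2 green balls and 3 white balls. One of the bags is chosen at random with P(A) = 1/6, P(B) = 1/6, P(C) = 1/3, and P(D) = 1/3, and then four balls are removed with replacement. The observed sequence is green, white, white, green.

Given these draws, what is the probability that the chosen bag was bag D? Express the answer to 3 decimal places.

The likelihood of the observed sequence under each hypothesis: P(data | bag A) = (1/4)(3/4)(3/4)(1/4) = 0.035156; P(data | bag B) = (4/9)(5/9)(5/9)(4/9) = 0.060966; P(data | bag C) = (2/6)(4/6)(4/6)(2/6) = 0.049383; P(data | bag D) = (2/5)(3/5)(3/5)(2/5) = 0.0576.
Weighting by the prior gives 1/6 · 0.035156 = 0.0058594, 1/6 · 0.060966 = 0.010161, 1/3 · 0.049383 = 0.016461, 1/3 · 0.0576 = 0.0192; summing to 0.051681.
By Bayes' rule, P(bag D | data) = (0.0192) / (0.051681) = 0.37151.

0.372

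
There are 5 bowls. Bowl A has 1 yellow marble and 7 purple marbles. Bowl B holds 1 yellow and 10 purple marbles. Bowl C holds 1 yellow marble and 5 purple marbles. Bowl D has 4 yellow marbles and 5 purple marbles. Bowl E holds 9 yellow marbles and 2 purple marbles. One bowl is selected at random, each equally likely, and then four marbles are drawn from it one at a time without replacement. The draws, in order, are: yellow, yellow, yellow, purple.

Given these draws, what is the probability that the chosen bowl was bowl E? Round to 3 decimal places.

For each hypothesis, P(data | H) works out to: P(data | bowl A) = (1/8)(0/7) = 0; P(data | bowl B) = (1/11)(0/10) = 0; P(data | bowl C) = (1/6)(0/5) = 0; P(data | bowl D) = (4/9)(3/8)(2/7)(5/6) = 0.039683; P(data | bowl E) = (9/11)(8/10)(7/9)(2/8) = 0.12727.
Multiplying each by its prior: 1/5 · 0 = 0, 1/5 · 0 = 0, 1/5 · 0 = 0, 1/5 · 0.039683 = 0.0079365, 1/5 · 0.12727 = 0.025455; summing to 0.033391.
So P(bowl E | data) = (0.025455) / (0.033391) = 0.76232.

0.762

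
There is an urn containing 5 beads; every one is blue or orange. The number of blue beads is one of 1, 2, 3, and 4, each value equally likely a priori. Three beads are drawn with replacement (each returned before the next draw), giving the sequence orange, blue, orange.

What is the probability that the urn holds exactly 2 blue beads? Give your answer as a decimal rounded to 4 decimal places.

0.3600

Under each hypothesis, the probability of the observed sequence is: P(data | r = 1) = (4/5)(1/5)(4/5) = 16/125; P(data | r = 2) = (3/5)(2/5)(3/5) = 18/125; P(data | r = 3) = (2/5)(3/5)(2/5) = 12/125; P(data | r = 4) = (1/5)(4/5)(1/5) = 4/125.
The prior-weighted likelihoods are 1/4 · 16/125 = 4/125, 1/4 · 18/125 = 9/250, 1/4 · 12/125 = 3/125, 1/4 · 4/125 = 1/125; summing to 1/10.
Therefore the posterior P(r = 2 | data) = (9/250) / (1/10) = 9/25.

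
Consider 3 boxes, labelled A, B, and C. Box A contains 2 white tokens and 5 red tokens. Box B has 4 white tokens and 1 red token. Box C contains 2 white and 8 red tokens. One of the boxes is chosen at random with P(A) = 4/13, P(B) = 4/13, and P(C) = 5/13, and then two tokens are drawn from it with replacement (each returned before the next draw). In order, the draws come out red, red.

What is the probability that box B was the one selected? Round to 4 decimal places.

0.0296

Compute the likelihood of the observed sequence for each case: P(data | box A) = (5/7)(5/7) = 0.5102; P(data | box B) = (1/5)(1/5) = 0.04; P(data | box C) = (8/10)(8/10) = 0.64.
The prior-weighted likelihoods are 4/13 · 0.5102 = 0.15699, 4/13 · 0.04 = 0.012308, 5/13 · 0.64 = 0.24615; summing to 0.41545.
So P(box B | data) = (0.012308) / (0.41545) = 0.029625.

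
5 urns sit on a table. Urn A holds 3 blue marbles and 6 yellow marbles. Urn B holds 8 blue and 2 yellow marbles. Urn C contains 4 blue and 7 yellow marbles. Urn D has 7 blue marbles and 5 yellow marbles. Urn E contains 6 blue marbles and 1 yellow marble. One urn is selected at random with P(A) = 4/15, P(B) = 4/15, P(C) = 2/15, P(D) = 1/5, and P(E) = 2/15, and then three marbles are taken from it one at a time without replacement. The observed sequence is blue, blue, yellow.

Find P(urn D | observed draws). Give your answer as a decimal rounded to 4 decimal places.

Compute the likelihood of the observed sequence for each case: P(data | urn A) = (3/9)(2/8)(6/7) = 0.071429; P(data | urn B) = (8/10)(7/9)(2/8) = 0.15556; P(data | urn C) = (4/11)(3/10)(7/9) = 0.084848; P(data | urn D) = (7/12)(6/11)(5/10) = 0.15909; P(data | urn E) = (6/7)(5/6)(1/5) = 0.14286.
Multiplying each by its prior: 4/15 · 0.071429 = 0.019048, 4/15 · 0.15556 = 0.041481, 2/15 · 0.084848 = 0.011313, 1/5 · 0.15909 = 0.031818, 2/15 · 0.14286 = 0.019048; these sum to 0.12271.
So P(urn D | data) = (0.031818) / (0.12271) = 0.2593.

0.2593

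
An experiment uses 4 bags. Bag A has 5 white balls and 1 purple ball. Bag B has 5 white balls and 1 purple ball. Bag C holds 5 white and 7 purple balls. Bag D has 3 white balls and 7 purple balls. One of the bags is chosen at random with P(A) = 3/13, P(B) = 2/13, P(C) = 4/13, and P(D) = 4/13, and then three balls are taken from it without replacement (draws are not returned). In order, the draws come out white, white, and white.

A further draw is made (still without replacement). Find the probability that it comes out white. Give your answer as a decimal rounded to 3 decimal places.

The likelihood of the observed sequence under each hypothesis: P(data | bag A) = (5/6)(4/5)(3/4) = 0.5; P(data | bag B) = (5/6)(4/5)(3/4) = 0.5; P(data | bag C) = (5/12)(4/11)(3/10) = 0.045455; P(data | bag D) = (3/10)(2/9)(1/8) = 0.0083333.
Weighting by the prior gives 3/13 · 0.5 = 0.11538, 2/13 · 0.5 = 0.076923, 4/13 · 0.045455 = 0.013986, 4/13 · 0.0083333 = 0.0025641; summing to 0.20886.
Normalising, the posterior is P(bag A | data) = 0.55246, P(bag B | data) = 0.3683, P(bag C | data) = 0.066964, P(bag D | data) = 0.012277.
So P(white next | data) = Σ P(white next | H) P(H | data) = (2/3)(0.55246) + (2/3)(0.3683) + (2/9)(0.066964) + (0)(0.012277) = 0.62872.

0.629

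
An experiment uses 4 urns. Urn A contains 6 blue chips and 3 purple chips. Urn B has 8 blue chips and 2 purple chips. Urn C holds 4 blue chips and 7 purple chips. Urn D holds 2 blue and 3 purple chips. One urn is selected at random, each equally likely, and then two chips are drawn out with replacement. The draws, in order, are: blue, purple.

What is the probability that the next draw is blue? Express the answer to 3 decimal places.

Compute the likelihood of the observed sequence for each case: P(data | urn A) = (6/9)(3/9) = 0.22222; P(data | urn B) = (8/10)(2/10) = 0.16; P(data | urn C) = (4/11)(7/11) = 0.2314; P(data | urn D) = (2/5)(3/5) = 0.24.
Weighting by the prior gives 1/4 · 0.22222 = 0.055556, 1/4 · 0.16 = 0.04, 1/4 · 0.2314 = 0.057851, 1/4 · 0.24 = 0.06; summing to 0.21341.
The posterior is then P(urn A | data) = 0.26033, P(urn B | data) = 0.18744, P(urn C | data) = 0.27108, P(urn D | data) = 0.28115.
So P(blue next | data) = Σ P(blue next | H) P(H | data) = (2/3)(0.26033) + (4/5)(0.18744) + (4/11)(0.27108) + (2/5)(0.28115) = 0.53454.

0.535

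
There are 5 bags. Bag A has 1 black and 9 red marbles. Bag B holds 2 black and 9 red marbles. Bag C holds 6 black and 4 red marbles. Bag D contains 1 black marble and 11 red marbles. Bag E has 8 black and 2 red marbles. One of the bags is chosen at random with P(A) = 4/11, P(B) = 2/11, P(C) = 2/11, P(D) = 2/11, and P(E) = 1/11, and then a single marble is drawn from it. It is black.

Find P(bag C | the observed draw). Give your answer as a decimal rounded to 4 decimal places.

0.4095

For each hypothesis, P(data | H) works out to: P(data | bag A) = (1/10) = 0.1; P(data | bag B) = (2/11) = 0.18182; P(data | bag C) = (6/10) = 0.6; P(data | bag D) = (1/12) = 0.083333; P(data | bag E) = (8/10) = 0.8.
Multiplying each by its prior: 4/11 · 0.1 = 0.036364, 2/11 · 0.18182 = 0.033058, 2/11 · 0.6 = 0.10909, 2/11 · 0.083333 = 0.015152, 1/11 · 0.8 = 0.072727; these sum to 0.26639.
Hence P(bag C | data) = (0.10909) / (0.26639) = 0.40951.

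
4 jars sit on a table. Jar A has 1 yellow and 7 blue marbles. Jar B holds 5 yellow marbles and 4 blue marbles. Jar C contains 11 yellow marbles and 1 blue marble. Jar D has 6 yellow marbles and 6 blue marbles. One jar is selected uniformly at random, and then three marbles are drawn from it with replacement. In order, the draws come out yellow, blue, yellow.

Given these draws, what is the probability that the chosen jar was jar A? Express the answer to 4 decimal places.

0.0395

The likelihood of the observed sequence under each hypothesis: P(data | jar A) = (1/8)(7/8)(1/8) = 0.013672; P(data | jar B) = (5/9)(4/9)(5/9) = 0.13717; P(data | jar C) = (11/12)(1/12)(11/12) = 0.070023; P(data | jar D) = (6/12)(6/12)(6/12) = 0.125.
The prior-weighted likelihoods are 1/4 · 0.013672 = 0.003418, 1/4 · 0.13717 = 0.034294, 1/4 · 0.070023 = 0.017506, 1/4 · 0.125 = 0.03125; these sum to 0.086467.
So P(jar A | data) = (0.003418) / (0.086467) = 0.039529.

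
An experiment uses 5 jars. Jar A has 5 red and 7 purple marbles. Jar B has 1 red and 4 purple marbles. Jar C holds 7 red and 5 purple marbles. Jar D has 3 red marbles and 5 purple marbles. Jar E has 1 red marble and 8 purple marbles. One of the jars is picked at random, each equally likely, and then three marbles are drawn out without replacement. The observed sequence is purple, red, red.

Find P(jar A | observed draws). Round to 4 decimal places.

0.2992

The likelihood of the observed sequence under each hypothesis: P(data | jar A) = (7/12)(5/11)(4/10) = 0.10606; P(data | jar B) = (4/5)(1/4)(0/3) = 0; P(data | jar C) = (5/12)(7/11)(6/10) = 0.15909; P(data | jar D) = (5/8)(3/7)(2/6) = 0.089286; P(data | jar E) = (8/9)(1/8)(0/7) = 0.
The prior-weighted likelihoods are 1/5 · 0.10606 = 0.021212, 1/5 · 0 = 0, 1/5 · 0.15909 = 0.031818, 1/5 · 0.089286 = 0.017857, 1/5 · 0 = 0; these sum to 0.070887.
Therefore the posterior P(jar A | data) = (0.021212) / (0.070887) = 0.29924.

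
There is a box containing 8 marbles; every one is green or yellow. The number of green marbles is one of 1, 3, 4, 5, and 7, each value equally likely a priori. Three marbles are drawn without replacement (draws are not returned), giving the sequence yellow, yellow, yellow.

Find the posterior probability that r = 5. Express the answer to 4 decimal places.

0.0200

The likelihood of the observed sequence under each hypothesis: P(data | r = 1) = (7/8)(6/7)(5/6) = 5/8; P(data | r = 3) = (5/8)(4/7)(3/6) = 5/28; P(data | r = 4) = (4/8)(3/7)(2/6) = 1/14; P(data | r = 5) = (3/8)(2/7)(1/6) = 1/56; P(data | r = 7) = (1/8)(0/7) = 0.
The prior-weighted likelihoods are 1/5 · 5/8 = 1/8, 1/5 · 5/28 = 1/28, 1/5 · 1/14 = 1/70, 1/5 · 1/56 = 1/280, 1/5 · 0 = 0; these sum to 5/28.
By Bayes' rule, P(r = 5 | data) = (1/280) / (5/28) = 1/50.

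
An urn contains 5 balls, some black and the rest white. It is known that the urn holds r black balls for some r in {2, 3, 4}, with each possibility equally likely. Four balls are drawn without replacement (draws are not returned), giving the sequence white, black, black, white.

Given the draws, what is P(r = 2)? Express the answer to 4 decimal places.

Under each hypothesis, the probability of the observed sequence is: P(data | r = 2) = (3/5)(2/4)(1/3)(2/2) = 1/10; P(data | r = 3) = (2/5)(3/4)(2/3)(1/2) = 1/10; P(data | r = 4) = (1/5)(4/4)(3/3)(0/2) = 0.
Multiplying each by its prior: 1/3 · 1/10 = 1/30, 1/3 · 1/10 = 1/30, 1/3 · 0 = 0; with total 1/15.
Hence P(r = 2 | data) = (1/30) / (1/15) = 1/2.

0.5000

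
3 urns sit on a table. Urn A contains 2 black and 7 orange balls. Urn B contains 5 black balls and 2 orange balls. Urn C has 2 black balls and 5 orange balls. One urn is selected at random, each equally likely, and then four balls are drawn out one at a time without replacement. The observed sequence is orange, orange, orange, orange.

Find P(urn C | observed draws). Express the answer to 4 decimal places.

For each hypothesis, P(data | H) works out to: P(data | urn A) = (7/9)(6/8)(5/7)(4/6) = 5/18; P(data | urn B) = (2/7)(1/6)(0/5) = 0; P(data | urn C) = (5/7)(4/6)(3/5)(2/4) = 1/7.
Multiplying each by its prior: 1/3 · 5/18 = 5/54, 1/3 · 0 = 0, 1/3 · 1/7 = 1/21; summing to 53/378.
So P(urn C | data) = (1/21) / (53/378) = 18/53.

0.3396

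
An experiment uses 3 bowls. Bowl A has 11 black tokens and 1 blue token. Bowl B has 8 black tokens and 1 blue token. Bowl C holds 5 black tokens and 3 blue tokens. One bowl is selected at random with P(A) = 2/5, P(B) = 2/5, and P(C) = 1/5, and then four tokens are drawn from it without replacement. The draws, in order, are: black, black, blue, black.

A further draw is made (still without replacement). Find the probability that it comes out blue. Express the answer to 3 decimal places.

For each hypothesis, P(data | H) works out to: P(data | bowl A) = (11/12)(10/11)(1/10)(9/9) = 1/12; P(data | bowl B) = (8/9)(7/8)(1/7)(6/6) = 1/9; P(data | bowl C) = (5/8)(4/7)(3/6)(3/5) = 3/28.
The prior-weighted likelihoods are 2/5 · 1/12 = 1/30, 2/5 · 1/9 = 2/45, 1/5 · 3/28 = 3/140; with total 25/252.
Dividing through by the total gives posterior P(bowl A | data) = 42/125, P(bowl B | data) = 56/125, P(bowl C | data) = 27/125.
Averaging over the posterior, P(blue next | data) = (0)(42/125) + (0)(56/125) + (1/2)(27/125) = 27/250.

0.108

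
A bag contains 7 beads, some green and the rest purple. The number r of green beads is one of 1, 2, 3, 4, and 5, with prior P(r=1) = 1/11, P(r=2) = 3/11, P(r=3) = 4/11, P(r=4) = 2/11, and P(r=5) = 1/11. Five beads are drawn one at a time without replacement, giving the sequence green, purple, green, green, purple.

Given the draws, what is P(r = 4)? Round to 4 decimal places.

Compute the likelihood of the observed sequence for each case: P(data | r = 1) = (1/7)(6/6)(0/5) = 0; P(data | r = 2) = (2/7)(5/6)(1/5)(0/4) = 0; P(data | r = 3) = (3/7)(4/6)(2/5)(1/4)(3/3) = 0.028571; P(data | r = 4) = (4/7)(3/6)(3/5)(2/4)(2/3) = 0.057143; P(data | r = 5) = (5/7)(2/6)(4/5)(3/4)(1/3) = 0.047619.
Multiplying each by its prior: 1/11 · 0 = 0, 3/11 · 0 = 0, 4/11 · 0.028571 = 0.01039, 2/11 · 0.057143 = 0.01039, 1/11 · 0.047619 = 0.004329; summing to 0.025108.
So P(r = 4 | data) = (0.01039) / (0.025108) = 0.41379.

0.4138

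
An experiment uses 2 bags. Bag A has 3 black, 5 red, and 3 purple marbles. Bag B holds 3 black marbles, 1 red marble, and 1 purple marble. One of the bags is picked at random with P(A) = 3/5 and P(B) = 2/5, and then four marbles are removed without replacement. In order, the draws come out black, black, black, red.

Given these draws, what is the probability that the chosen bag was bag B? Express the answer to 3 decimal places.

0.898

Under each hypothesis, the probability of the observed sequence is: P(data | bag A) = (3/11)(2/10)(1/9)(5/8) = 0.0037879; P(data | bag B) = (3/5)(2/4)(1/3)(1/2) = 0.05.
The prior-weighted likelihoods are 3/5 · 0.0037879 = 0.0022727, 2/5 · 0.05 = 0.02; with total 0.022273.
By Bayes' rule, P(bag B | data) = (0.02) / (0.022273) = 0.89796.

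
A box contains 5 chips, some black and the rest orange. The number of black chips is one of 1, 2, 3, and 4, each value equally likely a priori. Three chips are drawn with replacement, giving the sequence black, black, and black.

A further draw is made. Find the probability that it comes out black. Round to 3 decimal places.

0.708

For each hypothesis, P(data | H) works out to: P(data | r = 1) = (1/5)(1/5)(1/5) = 1/125; P(data | r = 2) = (2/5)(2/5)(2/5) = 8/125; P(data | r = 3) = (3/5)(3/5)(3/5) = 27/125; P(data | r = 4) = (4/5)(4/5)(4/5) = 64/125.
Weighting by the prior gives 1/4 · 1/125 = 1/500, 1/4 · 8/125 = 2/125, 1/4 · 27/125 = 27/500, 1/4 · 64/125 = 16/125; summing to 1/5.
The posterior is then P(r = 1 | data) = 1/100, P(r = 2 | data) = 2/25, P(r = 3 | data) = 27/100, P(r = 4 | data) = 16/25.
Averaging over the posterior, P(black next | data) = (1/5)(1/100) + (2/5)(2/25) + (3/5)(27/100) + (4/5)(16/25) = 177/250.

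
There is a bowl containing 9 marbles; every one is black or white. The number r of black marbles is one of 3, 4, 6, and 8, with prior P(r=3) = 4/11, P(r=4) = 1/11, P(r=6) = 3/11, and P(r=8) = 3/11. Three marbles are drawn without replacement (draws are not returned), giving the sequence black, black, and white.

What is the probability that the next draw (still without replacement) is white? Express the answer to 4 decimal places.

0.3894

For each hypothesis, P(data | H) works out to: P(data | r = 3) = (3/9)(2/8)(6/7) = 1/14; P(data | r = 4) = (4/9)(3/8)(5/7) = 5/42; P(data | r = 6) = (6/9)(5/8)(3/7) = 5/28; P(data | r = 8) = (8/9)(7/8)(1/7) = 1/9.
Weighting by the prior gives 4/11 · 1/14 = 2/77, 1/11 · 5/42 = 5/462, 3/11 · 5/28 = 15/308, 3/11 · 1/9 = 1/33; with total 107/924.
The posterior is then P(r = 3 | data) = 24/107, P(r = 4 | data) = 10/107, P(r = 6 | data) = 45/107, P(r = 8 | data) = 28/107.
So P(white next | data) = Σ P(white next | H) P(H | data) = (5/6)(24/107) + (2/3)(10/107) + (1/3)(45/107) + (0)(28/107) = 125/321.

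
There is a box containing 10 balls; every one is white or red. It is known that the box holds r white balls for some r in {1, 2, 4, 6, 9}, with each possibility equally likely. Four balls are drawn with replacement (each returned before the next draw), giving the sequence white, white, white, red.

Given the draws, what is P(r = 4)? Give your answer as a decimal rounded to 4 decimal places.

Compute the likelihood of the observed sequence for each case: P(data | r = 1) = (1/10)(1/10)(1/10)(9/10) = 0.0009; P(data | r = 2) = (2/10)(2/10)(2/10)(8/10) = 0.0064; P(data | r = 4) = (4/10)(4/10)(4/10)(6/10) = 0.0384; P(data | r = 6) = (6/10)(6/10)(6/10)(4/10) = 0.0864; P(data | r = 9) = (9/10)(9/10)(9/10)(1/10) = 0.0729.
Multiplying each by its prior: 1/5 · 0.0009 = 0.00018, 1/5 · 0.0064 = 0.00128, 1/5 · 0.0384 = 0.00768, 1/5 · 0.0864 = 0.01728, 1/5 · 0.0729 = 0.01458; with total 0.041.
Hence P(r = 4 | data) = (0.00768) / (0.041) = 0.18732.

0.1873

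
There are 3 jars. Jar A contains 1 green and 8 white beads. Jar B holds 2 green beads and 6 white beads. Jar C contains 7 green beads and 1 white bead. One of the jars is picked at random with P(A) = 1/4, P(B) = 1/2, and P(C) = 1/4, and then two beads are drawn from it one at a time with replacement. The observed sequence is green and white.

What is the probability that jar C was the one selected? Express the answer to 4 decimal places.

0.1876

Under each hypothesis, the probability of the observed sequence is: P(data | jar A) = (1/9)(8/9) = 0.098765; P(data | jar B) = (2/8)(6/8) = 0.1875; P(data | jar C) = (7/8)(1/8) = 0.10938.
Multiplying each by its prior: 1/4 · 0.098765 = 0.024691, 1/2 · 0.1875 = 0.09375, 1/4 · 0.10938 = 0.027344; with total 0.14579.
By Bayes' rule, P(jar C | data) = (0.027344) / (0.14579) = 0.18756.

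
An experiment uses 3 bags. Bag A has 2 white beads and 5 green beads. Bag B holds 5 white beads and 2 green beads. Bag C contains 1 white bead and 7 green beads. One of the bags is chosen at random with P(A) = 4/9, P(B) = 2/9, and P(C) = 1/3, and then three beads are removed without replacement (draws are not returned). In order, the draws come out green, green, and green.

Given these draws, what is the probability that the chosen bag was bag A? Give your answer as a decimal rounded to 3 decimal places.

0.379

Compute the likelihood of the observed sequence for each case: P(data | bag A) = (5/7)(4/6)(3/5) = 2/7; P(data | bag B) = (2/7)(1/6)(0/5) = 0; P(data | bag C) = (7/8)(6/7)(5/6) = 5/8.
Multiplying each by its prior: 4/9 · 2/7 = 8/63, 2/9 · 0 = 0, 1/3 · 5/8 = 5/24; with total 169/504.
Therefore the posterior P(bag A | data) = (8/63) / (169/504) = 64/169.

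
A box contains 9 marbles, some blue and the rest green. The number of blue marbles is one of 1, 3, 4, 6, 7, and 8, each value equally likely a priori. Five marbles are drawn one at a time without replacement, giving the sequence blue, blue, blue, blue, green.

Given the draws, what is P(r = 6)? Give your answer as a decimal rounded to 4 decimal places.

0.2368

Compute the likelihood of the observed sequence for each case: P(data | r = 1) = (1/9)(0/8) = 0; P(data | r = 3) = (3/9)(2/8)(1/7)(0/6) = 0; P(data | r = 4) = (4/9)(3/8)(2/7)(1/6)(5/5) = 1/126; P(data | r = 6) = (6/9)(5/8)(4/7)(3/6)(3/5) = 1/14; P(data | r = 7) = (7/9)(6/8)(5/7)(4/6)(2/5) = 1/9; P(data | r = 8) = (8/9)(7/8)(6/7)(5/6)(1/5) = 1/9.
Multiplying each by its prior: 1/6 · 0 = 0, 1/6 · 0 = 0, 1/6 · 1/126 = 1/756, 1/6 · 1/14 = 1/84, 1/6 · 1/9 = 1/54, 1/6 · 1/9 = 1/54; summing to 19/378.
So P(r = 6 | data) = (1/84) / (19/378) = 9/38.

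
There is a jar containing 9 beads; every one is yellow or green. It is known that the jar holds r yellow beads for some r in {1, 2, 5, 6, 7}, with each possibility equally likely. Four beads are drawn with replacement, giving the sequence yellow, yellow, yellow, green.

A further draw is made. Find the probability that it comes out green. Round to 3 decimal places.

0.338

Under each hypothesis, the probability of the observed sequence is: P(data | r = 1) = (1/9)(1/9)(1/9)(8/9) = 0.0012193; P(data | r = 2) = (2/9)(2/9)(2/9)(7/9) = 0.0085353; P(data | r = 5) = (5/9)(5/9)(5/9)(4/9) = 0.076208; P(data | r = 6) = (6/9)(6/9)(6/9)(3/9) = 0.098765; P(data | r = 7) = (7/9)(7/9)(7/9)(2/9) = 0.10456.
Multiplying each by its prior: 1/5 · 0.0012193 = 0.00024387, 1/5 · 0.0085353 = 0.0017071, 1/5 · 0.076208 = 0.015242, 1/5 · 0.098765 = 0.019753, 1/5 · 0.10456 = 0.020911; with total 0.057857.
Normalising, the posterior is P(r = 1 | data) = 0.004215, P(r = 2 | data) = 0.029505, P(r = 5 | data) = 0.26344, P(r = 6 | data) = 0.34141, P(r = 7 | data) = 0.36143.
Averaging over the posterior, P(green next | data) = (8/9)(0.004215) + (7/9)(0.029505) + (4/9)(0.26344) + (1/3)(0.34141) + (2/9)(0.36143) = 0.3379.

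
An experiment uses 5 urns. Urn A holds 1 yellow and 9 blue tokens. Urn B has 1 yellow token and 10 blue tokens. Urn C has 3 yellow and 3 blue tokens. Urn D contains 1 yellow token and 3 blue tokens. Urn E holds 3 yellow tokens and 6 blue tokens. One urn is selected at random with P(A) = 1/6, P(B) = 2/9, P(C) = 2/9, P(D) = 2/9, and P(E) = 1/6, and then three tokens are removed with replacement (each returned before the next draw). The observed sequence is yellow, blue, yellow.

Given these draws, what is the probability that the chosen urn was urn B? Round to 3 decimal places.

For each hypothesis, P(data | H) works out to: P(data | urn A) = (1/10)(9/10)(1/10) = 0.009; P(data | urn B) = (1/11)(10/11)(1/11) = 0.0075131; P(data | urn C) = (3/6)(3/6)(3/6) = 0.125; P(data | urn D) = (1/4)(3/4)(1/4) = 0.046875; P(data | urn E) = (3/9)(6/9)(3/9) = 0.074074.
Multiplying each by its prior: 1/6 · 0.009 = 0.0015, 2/9 · 0.0075131 = 0.0016696, 2/9 · 0.125 = 0.027778, 2/9 · 0.046875 = 0.010417, 1/6 · 0.074074 = 0.012346; summing to 0.05371.
Therefore the posterior P(urn B | data) = (0.0016696) / (0.05371) = 0.031085.

0.031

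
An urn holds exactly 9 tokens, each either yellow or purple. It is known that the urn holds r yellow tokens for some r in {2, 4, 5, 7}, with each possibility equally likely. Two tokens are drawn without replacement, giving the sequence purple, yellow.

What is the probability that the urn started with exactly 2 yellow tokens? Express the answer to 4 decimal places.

0.2059

For each hypothesis, P(data | H) works out to: P(data | r = 2) = (7/9)(2/8) = 7/36; P(data | r = 4) = (5/9)(4/8) = 5/18; P(data | r = 5) = (4/9)(5/8) = 5/18; P(data | r = 7) = (2/9)(7/8) = 7/36.
Weighting by the prior gives 1/4 · 7/36 = 7/144, 1/4 · 5/18 = 5/72, 1/4 · 5/18 = 5/72, 1/4 · 7/36 = 7/144; with total 17/72.
Therefore the posterior P(r = 2 | data) = (7/144) / (17/72) = 7/34.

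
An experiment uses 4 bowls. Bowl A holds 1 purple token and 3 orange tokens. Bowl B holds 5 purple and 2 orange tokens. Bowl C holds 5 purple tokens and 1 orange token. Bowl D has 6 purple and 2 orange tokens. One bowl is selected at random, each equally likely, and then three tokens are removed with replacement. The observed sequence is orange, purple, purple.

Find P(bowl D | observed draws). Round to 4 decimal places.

For each hypothesis, P(data | H) works out to: P(data | bowl A) = (3/4)(1/4)(1/4) = 0.046875; P(data | bowl B) = (2/7)(5/7)(5/7) = 0.14577; P(data | bowl C) = (1/6)(5/6)(5/6) = 0.11574; P(data | bowl D) = (2/8)(6/8)(6/8) = 0.14062.
Weighting by the prior gives 1/4 · 0.046875 = 0.011719, 1/4 · 0.14577 = 0.036443, 1/4 · 0.11574 = 0.028935, 1/4 · 0.14062 = 0.035156; with total 0.11225.
Hence P(bowl D | data) = (0.035156) / (0.11225) = 0.31319.

0.3132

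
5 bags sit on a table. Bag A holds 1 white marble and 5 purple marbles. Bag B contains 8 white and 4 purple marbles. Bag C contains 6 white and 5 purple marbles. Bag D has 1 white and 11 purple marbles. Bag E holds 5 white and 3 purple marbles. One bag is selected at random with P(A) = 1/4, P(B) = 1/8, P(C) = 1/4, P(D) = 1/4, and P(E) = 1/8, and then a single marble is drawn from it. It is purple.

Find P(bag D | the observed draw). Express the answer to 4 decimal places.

Under each hypothesis, the probability of this draw is: P(data | bag A) = (5/6) = 0.83333; P(data | bag B) = (4/12) = 0.33333; P(data | bag C) = (5/11) = 0.45455; P(data | bag D) = (11/12) = 0.91667; P(data | bag E) = (3/8) = 0.375.
The prior-weighted likelihoods are 1/4 · 0.83333 = 0.20833, 1/8 · 0.33333 = 0.041667, 1/4 · 0.45455 = 0.11364, 1/4 · 0.91667 = 0.22917, 1/8 · 0.375 = 0.046875; with total 0.63968.
By Bayes' rule, P(bag D | data) = (0.22917) / (0.63968) = 0.35825.

0.3583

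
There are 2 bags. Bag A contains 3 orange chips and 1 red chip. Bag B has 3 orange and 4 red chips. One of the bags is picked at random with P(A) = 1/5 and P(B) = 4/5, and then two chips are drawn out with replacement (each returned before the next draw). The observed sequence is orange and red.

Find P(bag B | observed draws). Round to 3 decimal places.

0.839

Under each hypothesis, the probability of the observed sequence is: P(data | bag A) = (3/4)(1/4) = 3/16; P(data | bag B) = (3/7)(4/7) = 12/49.
The prior-weighted likelihoods are 1/5 · 3/16 = 3/80, 4/5 · 12/49 = 48/245; summing to 183/784.
So P(bag B | data) = (48/245) / (183/784) = 256/305.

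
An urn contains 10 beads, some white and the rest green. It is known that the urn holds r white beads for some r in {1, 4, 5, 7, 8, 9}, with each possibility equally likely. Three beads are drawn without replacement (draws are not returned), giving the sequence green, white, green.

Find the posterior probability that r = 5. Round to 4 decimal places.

0.2857

The likelihood of the observed sequence under each hypothesis: P(data | r = 1) = (9/10)(1/9)(8/8) = 1/10; P(data | r = 4) = (6/10)(4/9)(5/8) = 1/6; P(data | r = 5) = (5/10)(5/9)(4/8) = 5/36; P(data | r = 7) = (3/10)(7/9)(2/8) = 7/120; P(data | r = 8) = (2/10)(8/9)(1/8) = 1/45; P(data | r = 9) = (1/10)(9/9)(0/8) = 0.
Weighting by the prior gives 1/6 · 1/10 = 1/60, 1/6 · 1/6 = 1/36, 1/6 · 5/36 = 5/216, 1/6 · 7/120 = 7/720, 1/6 · 1/45 = 1/270, 1/6 · 0 = 0; these sum to 35/432.
Therefore the posterior P(r = 5 | data) = (5/216) / (35/432) = 2/7.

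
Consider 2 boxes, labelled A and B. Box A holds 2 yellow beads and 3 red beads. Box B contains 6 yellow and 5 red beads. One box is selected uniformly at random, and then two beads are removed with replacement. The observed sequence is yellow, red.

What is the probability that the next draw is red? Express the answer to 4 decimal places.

Compute the likelihood of the observed sequence for each case: P(data | box A) = (2/5)(3/5) = 0.24; P(data | box B) = (6/11)(5/11) = 0.24793.
Multiplying each by its prior: 1/2 · 0.24 = 0.12, 1/2 · 0.24793 = 0.12397; summing to 0.24397.
Normalising, the posterior is P(box A | data) = 0.49187, P(box B | data) = 0.50813.
Averaging over the posterior, P(red next | data) = (3/5)(0.49187) + (5/11)(0.50813) = 0.52609.

0.5261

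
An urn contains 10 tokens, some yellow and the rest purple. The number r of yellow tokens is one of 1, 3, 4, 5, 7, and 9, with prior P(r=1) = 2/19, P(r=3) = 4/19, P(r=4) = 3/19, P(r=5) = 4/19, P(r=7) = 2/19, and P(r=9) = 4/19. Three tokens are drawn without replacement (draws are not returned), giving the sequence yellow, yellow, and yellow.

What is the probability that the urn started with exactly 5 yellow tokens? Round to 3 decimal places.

0.087

The likelihood of the observed sequence under each hypothesis: P(data | r = 1) = (1/10)(0/9) = 0; P(data | r = 3) = (3/10)(2/9)(1/8) = 1/120; P(data | r = 4) = (4/10)(3/9)(2/8) = 1/30; P(data | r = 5) = (5/10)(4/9)(3/8) = 1/12; P(data | r = 7) = (7/10)(6/9)(5/8) = 7/24; P(data | r = 9) = (9/10)(8/9)(7/8) = 7/10.
Multiplying each by its prior: 2/19 · 0 = 0, 4/19 · 1/120 = 1/570, 3/19 · 1/30 = 1/190, 4/19 · 1/12 = 1/57, 2/19 · 7/24 = 7/228, 4/19 · 7/10 = 14/95; with total 77/380.
By Bayes' rule, P(r = 5 | data) = (1/57) / (77/380) = 20/231.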